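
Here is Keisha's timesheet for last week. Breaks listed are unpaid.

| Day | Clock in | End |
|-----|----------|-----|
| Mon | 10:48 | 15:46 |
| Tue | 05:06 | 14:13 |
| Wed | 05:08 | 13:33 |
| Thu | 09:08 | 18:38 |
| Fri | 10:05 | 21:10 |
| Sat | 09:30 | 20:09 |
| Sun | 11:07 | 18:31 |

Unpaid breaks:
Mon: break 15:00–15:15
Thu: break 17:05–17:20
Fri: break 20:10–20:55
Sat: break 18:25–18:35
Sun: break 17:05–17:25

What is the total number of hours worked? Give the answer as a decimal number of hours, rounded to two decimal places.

59.38 hours

Mon: 10:48–15:46 = 4 h 58 min; less 15 min break → 4 h 43 min
Tue: 05:06–14:13 = 9 h 7 min
Wed: 05:08–13:33 = 8 h 25 min
Thu: 09:08–18:38 = 9 h 30 min; less 15 min break → 9 h 15 min
Fri: 10:05–21:10 = 11 h 5 min; less 45 min break → 10 h 20 min
Sat: 09:30–20:09 = 10 h 39 min; less 10 min break → 10 h 29 min
Sun: 11:07–18:31 = 7 h 24 min; less 20 min break → 7 h 4 min
Total: 4 h 43 min + 9 h 7 min + 8 h 25 min + 9 h 15 min + 10 h 20 min + 10 h 29 min + 7 h 4 min = 59 h 23 min.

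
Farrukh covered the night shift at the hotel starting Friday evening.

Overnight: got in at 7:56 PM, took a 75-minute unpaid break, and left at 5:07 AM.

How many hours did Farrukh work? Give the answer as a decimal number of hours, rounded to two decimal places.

Overnight: 7:56 PM → midnight = 4 h 4 min; midnight → 5:07 AM = 5 h 7 min; span 9 h 11 min; less 75 min break → 7 h 56 min

7.93 hours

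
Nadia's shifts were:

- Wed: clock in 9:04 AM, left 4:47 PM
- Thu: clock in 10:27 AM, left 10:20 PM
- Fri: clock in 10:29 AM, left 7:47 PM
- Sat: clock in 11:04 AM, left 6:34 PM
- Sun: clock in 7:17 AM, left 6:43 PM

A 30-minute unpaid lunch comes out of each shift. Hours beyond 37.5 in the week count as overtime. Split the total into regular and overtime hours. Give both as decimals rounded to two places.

Wed: 9:04 AM–4:47 PM = 7 h 43 min; less 30 min break → 7 h 13 min
Thu: 10:27 AM–10:20 PM = 11 h 53 min; less 30 min break → 11 h 23 min
Fri: 10:29 AM–7:47 PM = 9 h 18 min; less 30 min break → 8 h 48 min
Sat: 11:04 AM–6:34 PM = 7 h 30 min; less 30 min break → 7 h 0 min
Sun: 7:17 AM–6:43 PM = 11 h 26 min; less 30 min break → 10 h 56 min
Total worked: 45 h 20 min = 45.33 h.
Threshold 37.5 h → overtime 7 h 50 min, regular 37 h 30 min.

Regular 37.50 hours, overtime 7.83 hours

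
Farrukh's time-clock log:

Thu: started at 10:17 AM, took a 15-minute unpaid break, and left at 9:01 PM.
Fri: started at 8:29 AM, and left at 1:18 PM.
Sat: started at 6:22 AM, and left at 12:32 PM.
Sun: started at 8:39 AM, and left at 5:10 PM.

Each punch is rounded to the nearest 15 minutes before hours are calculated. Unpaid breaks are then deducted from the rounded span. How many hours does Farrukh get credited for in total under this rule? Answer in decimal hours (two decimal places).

Thu: in 10:17 AM→10:15 AM, out 9:01 PM→9:00 PM; 10 h 45 min − 15 min = 10 h 30 min
Fri: in 8:29 AM→8:30 AM, out 1:18 PM→1:15 PM; 4 h 45 min
Sat: in 6:22 AM→6:15 AM, out 12:32 PM→12:30 PM; 6 h 15 min
Sun: in 8:39 AM→8:45 AM, out 5:10 PM→5:15 PM; 8 h 30 min
Total credited: 30 h 0 min.

30.00 hours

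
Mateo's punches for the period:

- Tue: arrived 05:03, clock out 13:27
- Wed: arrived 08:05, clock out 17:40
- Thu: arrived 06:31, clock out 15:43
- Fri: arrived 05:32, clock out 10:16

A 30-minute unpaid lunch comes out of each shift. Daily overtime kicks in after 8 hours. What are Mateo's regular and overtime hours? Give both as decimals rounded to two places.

Regular 28.13 hours, overtime 1.78 hours

Tue: 05:03–13:27 = 8 h 24 min; less 30 min break → 7 h 54 min
Wed: 08:05–17:40 = 9 h 35 min; less 30 min break → 9 h 5 min
Thu: 06:31–15:43 = 9 h 12 min; less 30 min break → 8 h 42 min
Fri: 05:32–10:16 = 4 h 44 min; less 30 min break → 4 h 14 min
Tue reg 7 h 54 min / OT 0 h 0 min; Wed reg 8 h 0 min / OT 1 h 5 min; Thu reg 8 h 0 min / OT 0 h 42 min; Fri reg 4 h 14 min / OT 0 h 0 min.
Totals: regular 28 h 8 min, overtime 1 h 47 min.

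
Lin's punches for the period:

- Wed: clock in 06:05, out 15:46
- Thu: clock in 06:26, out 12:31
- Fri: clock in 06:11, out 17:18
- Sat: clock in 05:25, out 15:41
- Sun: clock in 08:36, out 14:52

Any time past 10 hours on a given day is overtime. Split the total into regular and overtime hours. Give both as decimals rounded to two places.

Regular 42.03 hours, overtime 1.38 hours

Wed: 06:05–15:46 = 9 h 41 min
Thu: 06:26–12:31 = 6 h 5 min
Fri: 06:11–17:18 = 11 h 7 min
Sat: 05:25–15:41 = 10 h 16 min
Sun: 08:36–14:52 = 6 h 16 min
Wed reg 9 h 41 min / OT 0 h 0 min; Thu reg 6 h 5 min / OT 0 h 0 min; Fri reg 10 h 0 min / OT 1 h 7 min; Sat reg 10 h 0 min / OT 0 h 16 min; Sun reg 6 h 16 min / OT 0 h 0 min.
Totals: regular 42 h 2 min, overtime 1 h 23 min.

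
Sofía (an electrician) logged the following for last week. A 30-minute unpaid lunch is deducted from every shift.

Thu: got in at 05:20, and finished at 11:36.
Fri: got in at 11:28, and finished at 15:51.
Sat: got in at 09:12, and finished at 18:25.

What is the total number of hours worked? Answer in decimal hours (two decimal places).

18.37 hours

Thu: 05:20–11:36 = 6 h 16 min; less 30 min break → 5 h 46 min
Fri: 11:28–15:51 = 4 h 23 min; less 30 min break → 3 h 53 min
Sat: 09:12–18:25 = 9 h 13 min; less 30 min break → 8 h 43 min
Total: 5 h 46 min + 3 h 53 min + 8 h 43 min = 18 h 22 min.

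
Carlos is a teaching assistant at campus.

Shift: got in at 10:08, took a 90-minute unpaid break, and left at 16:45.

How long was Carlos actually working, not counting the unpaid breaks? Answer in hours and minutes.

5 h 7 min

Shift: 10:08–16:45 = 6 h 37 min; less 90 min break → 5 h 7 min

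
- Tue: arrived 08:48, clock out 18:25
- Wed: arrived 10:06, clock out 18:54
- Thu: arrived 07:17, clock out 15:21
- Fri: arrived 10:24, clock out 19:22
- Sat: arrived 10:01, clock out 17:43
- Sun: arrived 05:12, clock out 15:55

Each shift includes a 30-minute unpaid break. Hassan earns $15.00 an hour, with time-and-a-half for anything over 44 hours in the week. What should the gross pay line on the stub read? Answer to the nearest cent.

$814.50

Tue: 08:48–18:25 = 9 h 37 min; less 30 min break → 9 h 7 min
Wed: 10:06–18:54 = 8 h 48 min; less 30 min break → 8 h 18 min
Thu: 07:17–15:21 = 8 h 4 min; less 30 min break → 7 h 34 min
Fri: 10:24–19:22 = 8 h 58 min; less 30 min break → 8 h 28 min
Sat: 10:01–17:43 = 7 h 42 min; less 30 min break → 7 h 12 min
Sun: 05:12–15:55 = 10 h 43 min; less 30 min break → 10 h 13 min
Total worked: 50 h 52 min = 3052 min.
Regular 44 h 0 min = 2640 min at $15.00/h; overtime 6 h 52 min = 412 min at $22.50/h.
Pay = (2640 × $15.00 + 412 × $22.50) ÷ 60 = $814.50.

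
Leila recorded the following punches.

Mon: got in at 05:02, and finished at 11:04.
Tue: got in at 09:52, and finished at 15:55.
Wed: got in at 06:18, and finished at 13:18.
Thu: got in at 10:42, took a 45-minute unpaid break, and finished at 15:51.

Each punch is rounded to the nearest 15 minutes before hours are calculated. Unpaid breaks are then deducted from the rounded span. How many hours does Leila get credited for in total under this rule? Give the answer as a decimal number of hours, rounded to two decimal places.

23.50 hours

Mon: in 05:02→05:00, out 11:04→11:00; 6 h 0 min
Tue: in 09:52→09:45, out 15:55→16:00; 6 h 15 min
Wed: in 06:18→06:15, out 13:18→13:15; 7 h 0 min
Thu: in 10:42→10:45, out 15:51→15:45; 5 h 0 min − 45 min = 4 h 15 min
Total credited: 23 h 30 min.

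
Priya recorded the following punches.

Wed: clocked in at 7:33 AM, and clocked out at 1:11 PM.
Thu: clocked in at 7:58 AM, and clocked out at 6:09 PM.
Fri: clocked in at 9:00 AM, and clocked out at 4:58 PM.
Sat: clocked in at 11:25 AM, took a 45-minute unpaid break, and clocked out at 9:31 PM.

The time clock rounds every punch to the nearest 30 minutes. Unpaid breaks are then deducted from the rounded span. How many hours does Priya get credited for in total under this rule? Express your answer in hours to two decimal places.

Wed: in 7:33 AM→7:30 AM, out 1:11 PM→1:00 PM; 5 h 30 min
Thu: in 7:58 AM→8:00 AM, out 6:09 PM→6:00 PM; 10 h 0 min
Fri: in 9:00 AM→9:00 AM, out 4:58 PM→5:00 PM; 8 h 0 min
Sat: in 11:25 AM→11:30 AM, out 9:31 PM→9:30 PM; 10 h 0 min − 45 min = 9 h 15 min
Total credited: 32 h 45 min.

32.75 hours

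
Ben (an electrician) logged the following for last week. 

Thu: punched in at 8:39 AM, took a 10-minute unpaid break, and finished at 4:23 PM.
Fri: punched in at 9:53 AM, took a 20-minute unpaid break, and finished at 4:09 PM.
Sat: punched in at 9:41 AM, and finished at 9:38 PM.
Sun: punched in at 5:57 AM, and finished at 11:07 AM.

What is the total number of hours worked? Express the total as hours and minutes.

30 h 37 min

Thu: 8:39 AM–4:23 PM = 7 h 44 min; less 10 min break → 7 h 34 min
Fri: 9:53 AM–4:09 PM = 6 h 16 min; less 20 min break → 5 h 56 min
Sat: 9:41 AM–9:38 PM = 11 h 57 min
Sun: 5:57 AM–11:07 AM = 5 h 10 min
Total: 7 h 34 min + 5 h 56 min + 11 h 57 min + 5 h 10 min = 30 h 37 min.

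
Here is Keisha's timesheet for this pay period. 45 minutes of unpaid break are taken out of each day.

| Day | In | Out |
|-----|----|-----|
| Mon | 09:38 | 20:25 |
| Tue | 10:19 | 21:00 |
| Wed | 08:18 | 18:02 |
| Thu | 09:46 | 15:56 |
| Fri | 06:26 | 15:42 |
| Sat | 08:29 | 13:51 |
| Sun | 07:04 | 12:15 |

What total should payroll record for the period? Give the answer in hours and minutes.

51 h 56 min

Mon: 09:38–20:25 = 10 h 47 min; less 45 min break → 10 h 2 min
Tue: 10:19–21:00 = 10 h 41 min; less 45 min break → 9 h 56 min
Wed: 08:18–18:02 = 9 h 44 min; less 45 min break → 8 h 59 min
Thu: 09:46–15:56 = 6 h 10 min; less 45 min break → 5 h 25 min
Fri: 06:26–15:42 = 9 h 16 min; less 45 min break → 8 h 31 min
Sat: 08:29–13:51 = 5 h 22 min; less 45 min break → 4 h 37 min
Sun: 07:04–12:15 = 5 h 11 min; less 45 min break → 4 h 26 min
Total: 10 h 2 min + 9 h 56 min + 8 h 59 min + 5 h 25 min + 8 h 31 min + 4 h 37 min + 4 h 26 min = 51 h 56 min.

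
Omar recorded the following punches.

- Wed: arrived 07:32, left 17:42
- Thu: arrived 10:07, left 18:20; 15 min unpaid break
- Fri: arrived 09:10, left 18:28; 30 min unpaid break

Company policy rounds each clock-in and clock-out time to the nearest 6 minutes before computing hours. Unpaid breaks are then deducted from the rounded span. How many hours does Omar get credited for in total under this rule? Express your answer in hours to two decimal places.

Wed: in 07:32→07:30, out 17:42→17:42; 10 h 12 min
Thu: in 10:07→10:06, out 18:20→18:18; 8 h 12 min − 15 min = 7 h 57 min
Fri: in 09:10→09:12, out 18:28→18:30; 9 h 18 min − 30 min = 8 h 48 min
Total credited: 26 h 57 min.

26.95 hours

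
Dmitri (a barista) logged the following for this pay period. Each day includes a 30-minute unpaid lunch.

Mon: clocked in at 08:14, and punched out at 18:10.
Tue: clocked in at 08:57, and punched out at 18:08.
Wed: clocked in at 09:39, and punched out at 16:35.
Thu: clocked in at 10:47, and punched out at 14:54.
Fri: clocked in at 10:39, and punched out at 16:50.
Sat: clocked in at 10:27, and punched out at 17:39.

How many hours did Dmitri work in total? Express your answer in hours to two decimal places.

Mon: 08:14–18:10 = 9 h 56 min; less 30 min break → 9 h 26 min
Tue: 08:57–18:08 = 9 h 11 min; less 30 min break → 8 h 41 min
Wed: 09:39–16:35 = 6 h 56 min; less 30 min break → 6 h 26 min
Thu: 10:47–14:54 = 4 h 7 min; less 30 min break → 3 h 37 min
Fri: 10:39–16:50 = 6 h 11 min; less 30 min break → 5 h 41 min
Sat: 10:27–17:39 = 7 h 12 min; less 30 min break → 6 h 42 min
Total: 9 h 26 min + 8 h 41 min + 6 h 26 min + 3 h 37 min + 5 h 41 min + 6 h 42 min = 40 h 33 min.

40.55 hours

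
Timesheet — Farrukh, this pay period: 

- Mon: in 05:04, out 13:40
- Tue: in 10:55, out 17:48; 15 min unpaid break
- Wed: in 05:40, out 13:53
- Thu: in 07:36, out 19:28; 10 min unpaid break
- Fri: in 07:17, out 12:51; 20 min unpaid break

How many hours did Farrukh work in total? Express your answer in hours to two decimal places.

Mon: 05:04–13:40 = 8 h 36 min
Tue: 10:55–17:48 = 6 h 53 min; less 15 min break → 6 h 38 min
Wed: 05:40–13:53 = 8 h 13 min
Thu: 07:36–19:28 = 11 h 52 min; less 10 min break → 11 h 42 min
Fri: 07:17–12:51 = 5 h 34 min; less 20 min break → 5 h 14 min
Total: 8 h 36 min + 6 h 38 min + 8 h 13 min + 11 h 42 min + 5 h 14 min = 40 h 23 min.

40.38 hours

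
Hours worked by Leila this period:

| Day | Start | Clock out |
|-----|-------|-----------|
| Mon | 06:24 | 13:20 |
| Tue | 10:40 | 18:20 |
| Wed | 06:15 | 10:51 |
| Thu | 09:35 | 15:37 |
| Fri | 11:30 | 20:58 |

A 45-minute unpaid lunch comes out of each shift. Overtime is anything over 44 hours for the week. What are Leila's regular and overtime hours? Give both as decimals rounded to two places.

Mon: 06:24–13:20 = 6 h 56 min; less 45 min break → 6 h 11 min
Tue: 10:40–18:20 = 7 h 40 min; less 45 min break → 6 h 55 min
Wed: 06:15–10:51 = 4 h 36 min; less 45 min break → 3 h 51 min
Thu: 09:35–15:37 = 6 h 2 min; less 45 min break → 5 h 17 min
Fri: 11:30–20:58 = 9 h 28 min; less 45 min break → 8 h 43 min
Total worked: 30 h 57 min = 30.95 h.
Threshold 44 h → overtime 0 h 0 min, regular 30 h 57 min.

Regular 30.95 hours, overtime 0.00 hours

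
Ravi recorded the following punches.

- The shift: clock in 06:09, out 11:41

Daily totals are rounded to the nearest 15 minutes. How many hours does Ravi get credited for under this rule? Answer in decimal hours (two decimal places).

The shift: 06:09–11:41 = 5 h 32 min → rounds to 5 h 30 min

5.50 hours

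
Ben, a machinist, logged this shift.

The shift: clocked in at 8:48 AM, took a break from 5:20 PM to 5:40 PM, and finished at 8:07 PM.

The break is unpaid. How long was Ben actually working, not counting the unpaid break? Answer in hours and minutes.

The shift: 8:48 AM–8:07 PM = 11 h 19 min; less 20 min break → 10 h 59 min

10 h 59 min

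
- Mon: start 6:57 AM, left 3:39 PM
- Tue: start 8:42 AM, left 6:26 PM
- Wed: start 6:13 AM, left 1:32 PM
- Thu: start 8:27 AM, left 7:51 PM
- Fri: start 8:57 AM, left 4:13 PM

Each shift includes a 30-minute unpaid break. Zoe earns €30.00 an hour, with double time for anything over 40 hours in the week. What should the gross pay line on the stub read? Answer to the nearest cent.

Mon: 6:57 AM–3:39 PM = 8 h 42 min; less 30 min break → 8 h 12 min
Tue: 8:42 AM–6:26 PM = 9 h 44 min; less 30 min break → 9 h 14 min
Wed: 6:13 AM–1:32 PM = 7 h 19 min; less 30 min break → 6 h 49 min
Thu: 8:27 AM–7:51 PM = 11 h 24 min; less 30 min break → 10 h 54 min
Fri: 8:57 AM–4:13 PM = 7 h 16 min; less 30 min break → 6 h 46 min
Total worked: 41 h 55 min = 2515 min.
Regular 40 h 0 min = 2400 min at €30.00/h; overtime 1 h 55 min = 115 min at €60.00/h.
Pay = (2400 × €30.00 + 115 × €60.00) ÷ 60 = €1315.00.

€1315.00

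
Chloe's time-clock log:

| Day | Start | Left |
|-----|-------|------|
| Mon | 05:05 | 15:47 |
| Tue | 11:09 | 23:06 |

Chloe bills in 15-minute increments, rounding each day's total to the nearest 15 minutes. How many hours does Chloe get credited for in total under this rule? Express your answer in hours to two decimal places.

22.75 hours

Mon: 05:05–15:47 = 10 h 42 min → rounds to 10 h 45 min
Tue: 11:09–23:06 = 11 h 57 min → rounds to 12 h 0 min
Total credited: 22 h 45 min.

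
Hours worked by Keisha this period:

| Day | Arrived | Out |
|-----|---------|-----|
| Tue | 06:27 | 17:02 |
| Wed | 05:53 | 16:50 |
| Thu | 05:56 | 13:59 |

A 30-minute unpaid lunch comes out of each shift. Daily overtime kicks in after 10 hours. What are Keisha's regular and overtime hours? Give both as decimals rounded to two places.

Tue: 06:27–17:02 = 10 h 35 min; less 30 min break → 10 h 5 min
Wed: 05:53–16:50 = 10 h 57 min; less 30 min break → 10 h 27 min
Thu: 05:56–13:59 = 8 h 3 min; less 30 min break → 7 h 33 min
Tue reg 10 h 0 min / OT 0 h 5 min; Wed reg 10 h 0 min / OT 0 h 27 min; Thu reg 7 h 33 min / OT 0 h 0 min.
Totals: regular 27 h 33 min, overtime 0 h 32 min.

Regular 27.55 hours, overtime 0.53 hours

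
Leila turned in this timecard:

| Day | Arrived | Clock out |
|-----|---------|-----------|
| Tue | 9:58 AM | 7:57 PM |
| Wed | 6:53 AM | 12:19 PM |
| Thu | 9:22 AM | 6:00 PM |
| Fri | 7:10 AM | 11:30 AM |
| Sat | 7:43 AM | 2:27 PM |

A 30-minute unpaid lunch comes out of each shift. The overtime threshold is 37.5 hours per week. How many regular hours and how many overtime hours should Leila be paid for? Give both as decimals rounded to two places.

Regular 32.62 hours, overtime 0.00 hours

Tue: 9:58 AM–7:57 PM = 9 h 59 min; less 30 min break → 9 h 29 min
Wed: 6:53 AM–12:19 PM = 5 h 26 min; less 30 min break → 4 h 56 min
Thu: 9:22 AM–6:00 PM = 8 h 38 min; less 30 min break → 8 h 8 min
Fri: 7:10 AM–11:30 AM = 4 h 20 min; less 30 min break → 3 h 50 min
Sat: 7:43 AM–2:27 PM = 6 h 44 min; less 30 min break → 6 h 14 min
Total worked: 32 h 37 min = 32.62 h.
Threshold 37.5 h → overtime 0 h 0 min, regular 32 h 37 min.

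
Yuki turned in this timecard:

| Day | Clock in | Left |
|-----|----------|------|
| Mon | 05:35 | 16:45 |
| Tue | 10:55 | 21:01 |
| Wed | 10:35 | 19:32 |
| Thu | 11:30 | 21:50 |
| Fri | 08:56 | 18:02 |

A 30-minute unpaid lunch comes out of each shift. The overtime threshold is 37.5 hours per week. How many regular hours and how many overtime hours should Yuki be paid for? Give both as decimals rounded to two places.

Mon: 05:35–16:45 = 11 h 10 min; less 30 min break → 10 h 40 min
Tue: 10:55–21:01 = 10 h 6 min; less 30 min break → 9 h 36 min
Wed: 10:35–19:32 = 8 h 57 min; less 30 min break → 8 h 27 min
Thu: 11:30–21:50 = 10 h 20 min; less 30 min break → 9 h 50 min
Fri: 08:56–18:02 = 9 h 6 min; less 30 min break → 8 h 36 min
Total worked: 47 h 9 min = 47.15 h.
Threshold 37.5 h → overtime 9 h 39 min, regular 37 h 30 min.

Regular 37.50 hours, overtime 9.65 hours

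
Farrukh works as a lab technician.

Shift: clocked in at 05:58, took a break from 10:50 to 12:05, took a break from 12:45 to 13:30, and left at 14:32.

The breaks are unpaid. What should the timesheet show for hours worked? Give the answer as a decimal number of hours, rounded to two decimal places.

6.57 hours

Shift: 05:58–14:32 = 8 h 34 min; less 120 min break → 6 h 34 min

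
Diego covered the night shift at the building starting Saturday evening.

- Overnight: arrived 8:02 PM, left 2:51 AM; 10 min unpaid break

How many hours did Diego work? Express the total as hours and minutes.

Overnight: 8:02 PM → midnight = 3 h 58 min; midnight → 2:51 AM = 2 h 51 min; span 6 h 49 min; less 10 min break → 6 h 39 min

6 h 39 min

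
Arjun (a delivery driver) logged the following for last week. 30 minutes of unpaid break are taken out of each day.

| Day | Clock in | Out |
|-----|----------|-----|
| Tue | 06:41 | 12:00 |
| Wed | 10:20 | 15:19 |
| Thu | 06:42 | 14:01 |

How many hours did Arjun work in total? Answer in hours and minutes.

16 h 7 min

Tue: 06:41–12:00 = 5 h 19 min; less 30 min break → 4 h 49 min
Wed: 10:20–15:19 = 4 h 59 min; less 30 min break → 4 h 29 min
Thu: 06:42–14:01 = 7 h 19 min; less 30 min break → 6 h 49 min
Total: 4 h 49 min + 4 h 29 min + 6 h 49 min = 16 h 7 min.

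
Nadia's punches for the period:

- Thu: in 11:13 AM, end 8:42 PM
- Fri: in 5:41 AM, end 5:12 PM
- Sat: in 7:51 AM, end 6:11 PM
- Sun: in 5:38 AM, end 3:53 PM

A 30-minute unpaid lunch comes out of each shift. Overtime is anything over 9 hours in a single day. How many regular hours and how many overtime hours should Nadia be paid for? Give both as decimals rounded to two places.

Regular 35.98 hours, overtime 3.60 hours

Thu: 11:13 AM–8:42 PM = 9 h 29 min; less 30 min break → 8 h 59 min
Fri: 5:41 AM–5:12 PM = 11 h 31 min; less 30 min break → 11 h 1 min
Sat: 7:51 AM–6:11 PM = 10 h 20 min; less 30 min break → 9 h 50 min
Sun: 5:38 AM–3:53 PM = 10 h 15 min; less 30 min break → 9 h 45 min
Thu reg 8 h 59 min / OT 0 h 0 min; Fri reg 9 h 0 min / OT 2 h 1 min; Sat reg 9 h 0 min / OT 0 h 50 min; Sun reg 9 h 0 min / OT 0 h 45 min.
Totals: regular 35 h 59 min, overtime 3 h 36 min.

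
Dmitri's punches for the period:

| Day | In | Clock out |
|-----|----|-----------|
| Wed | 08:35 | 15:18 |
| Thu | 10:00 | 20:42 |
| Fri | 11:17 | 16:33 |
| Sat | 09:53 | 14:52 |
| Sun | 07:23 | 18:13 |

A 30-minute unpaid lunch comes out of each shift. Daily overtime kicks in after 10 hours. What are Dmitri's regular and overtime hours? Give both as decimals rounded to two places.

Wed: 08:35–15:18 = 6 h 43 min; less 30 min break → 6 h 13 min
Thu: 10:00–20:42 = 10 h 42 min; less 30 min break → 10 h 12 min
Fri: 11:17–16:33 = 5 h 16 min; less 30 min break → 4 h 46 min
Sat: 09:53–14:52 = 4 h 59 min; less 30 min break → 4 h 29 min
Sun: 07:23–18:13 = 10 h 50 min; less 30 min break → 10 h 20 min
Wed reg 6 h 13 min / OT 0 h 0 min; Thu reg 10 h 0 min / OT 0 h 12 min; Fri reg 4 h 46 min / OT 0 h 0 min; Sat reg 4 h 29 min / OT 0 h 0 min; Sun reg 10 h 0 min / OT 0 h 20 min.
Totals: regular 35 h 28 min, overtime 0 h 32 min.

Regular 35.47 hours, overtime 0.53 hours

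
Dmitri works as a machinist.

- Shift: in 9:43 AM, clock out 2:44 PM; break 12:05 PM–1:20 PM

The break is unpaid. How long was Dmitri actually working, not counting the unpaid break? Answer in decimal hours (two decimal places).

3.77 hours

Shift: 9:43 AM–2:44 PM = 5 h 1 min; less 75 min break → 3 h 46 min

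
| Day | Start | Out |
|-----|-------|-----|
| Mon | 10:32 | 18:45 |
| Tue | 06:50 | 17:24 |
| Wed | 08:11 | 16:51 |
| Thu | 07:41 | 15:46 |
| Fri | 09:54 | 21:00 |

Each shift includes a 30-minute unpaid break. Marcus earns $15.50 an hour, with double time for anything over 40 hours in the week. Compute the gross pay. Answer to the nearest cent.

$748.13

Mon: 10:32–18:45 = 8 h 13 min; less 30 min break → 7 h 43 min
Tue: 06:50–17:24 = 10 h 34 min; less 30 min break → 10 h 4 min
Wed: 08:11–16:51 = 8 h 40 min; less 30 min break → 8 h 10 min
Thu: 07:41–15:46 = 8 h 5 min; less 30 min break → 7 h 35 min
Fri: 09:54–21:00 = 11 h 6 min; less 30 min break → 10 h 36 min
Total worked: 44 h 8 min = 2648 min.
Regular 40 h 0 min = 2400 min at $15.50/h; overtime 4 h 8 min = 248 min at $31.00/h.
Pay = (2400 × $15.50 + 248 × $31.00) ÷ 60 = $748.13.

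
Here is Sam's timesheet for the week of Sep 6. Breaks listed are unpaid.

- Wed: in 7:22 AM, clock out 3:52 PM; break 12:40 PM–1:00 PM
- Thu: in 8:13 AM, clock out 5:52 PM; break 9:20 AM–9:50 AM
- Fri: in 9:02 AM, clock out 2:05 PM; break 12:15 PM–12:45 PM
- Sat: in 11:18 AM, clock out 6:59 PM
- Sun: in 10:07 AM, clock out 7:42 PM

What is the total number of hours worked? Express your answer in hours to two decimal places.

Wed: 7:22 AM–3:52 PM = 8 h 30 min; less 20 min break → 8 h 10 min
Thu: 8:13 AM–5:52 PM = 9 h 39 min; less 30 min break → 9 h 9 min
Fri: 9:02 AM–2:05 PM = 5 h 3 min; less 30 min break → 4 h 33 min
Sat: 11:18 AM–6:59 PM = 7 h 41 min
Sun: 10:07 AM–7:42 PM = 9 h 35 min
Total: 8 h 10 min + 9 h 9 min + 4 h 33 min + 7 h 41 min + 9 h 35 min = 39 h 8 min.

39.13 hours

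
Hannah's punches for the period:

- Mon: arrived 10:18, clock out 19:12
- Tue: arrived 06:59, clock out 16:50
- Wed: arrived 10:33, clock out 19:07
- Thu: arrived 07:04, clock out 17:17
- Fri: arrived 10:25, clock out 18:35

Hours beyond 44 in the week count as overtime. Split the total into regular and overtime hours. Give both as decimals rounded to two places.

Regular 44.00 hours, overtime 1.70 hours

Mon: 10:18–19:12 = 8 h 54 min
Tue: 06:59–16:50 = 9 h 51 min
Wed: 10:33–19:07 = 8 h 34 min
Thu: 07:04–17:17 = 10 h 13 min
Fri: 10:25–18:35 = 8 h 10 min
Total worked: 45 h 42 min = 45.70 h.
Threshold 44 h → overtime 1 h 42 min, regular 44 h 0 min.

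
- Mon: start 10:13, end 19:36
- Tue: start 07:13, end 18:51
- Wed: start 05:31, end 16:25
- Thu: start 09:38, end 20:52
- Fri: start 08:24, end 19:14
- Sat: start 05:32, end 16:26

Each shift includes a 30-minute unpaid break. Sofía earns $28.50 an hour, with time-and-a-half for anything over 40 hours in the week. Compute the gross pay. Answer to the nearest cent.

$2075.51

Mon: 10:13–19:36 = 9 h 23 min; less 30 min break → 8 h 53 min
Tue: 07:13–18:51 = 11 h 38 min; less 30 min break → 11 h 8 min
Wed: 05:31–16:25 = 10 h 54 min; less 30 min break → 10 h 24 min
Thu: 09:38–20:52 = 11 h 14 min; less 30 min break → 10 h 44 min
Fri: 08:24–19:14 = 10 h 50 min; less 30 min break → 10 h 20 min
Sat: 05:32–16:26 = 10 h 54 min; less 30 min break → 10 h 24 min
Total worked: 61 h 53 min = 3713 min.
Regular 40 h 0 min = 2400 min at $28.50/h; overtime 21 h 53 min = 1313 min at $42.75/h.
Pay = (2400 × $28.50 + 1313 × $42.75) ÷ 60 = $2075.51.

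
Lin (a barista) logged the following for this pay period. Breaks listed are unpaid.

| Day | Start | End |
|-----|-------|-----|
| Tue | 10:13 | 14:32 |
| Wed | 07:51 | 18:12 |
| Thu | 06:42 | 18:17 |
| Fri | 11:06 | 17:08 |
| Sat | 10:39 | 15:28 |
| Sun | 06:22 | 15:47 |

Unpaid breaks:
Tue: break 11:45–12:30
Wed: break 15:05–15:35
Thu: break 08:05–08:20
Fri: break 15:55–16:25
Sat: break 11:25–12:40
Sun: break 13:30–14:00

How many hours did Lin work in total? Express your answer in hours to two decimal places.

42.77 hours

Tue: 10:13–14:32 = 4 h 19 min; less 45 min break → 3 h 34 min
Wed: 07:51–18:12 = 10 h 21 min; less 30 min break → 9 h 51 min
Thu: 06:42–18:17 = 11 h 35 min; less 15 min break → 11 h 20 min
Fri: 11:06–17:08 = 6 h 2 min; less 30 min break → 5 h 32 min
Sat: 10:39–15:28 = 4 h 49 min; less 75 min break → 3 h 34 min
Sun: 06:22–15:47 = 9 h 25 min; less 30 min break → 8 h 55 min
Total: 3 h 34 min + 9 h 51 min + 11 h 20 min + 5 h 32 min + 3 h 34 min + 8 h 55 min = 42 h 46 min.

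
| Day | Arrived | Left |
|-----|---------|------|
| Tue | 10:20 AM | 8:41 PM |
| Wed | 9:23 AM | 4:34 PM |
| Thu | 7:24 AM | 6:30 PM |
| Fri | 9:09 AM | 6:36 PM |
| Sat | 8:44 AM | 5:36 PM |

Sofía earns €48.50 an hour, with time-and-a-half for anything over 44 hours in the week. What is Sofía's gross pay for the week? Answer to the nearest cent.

Tue: 10:20 AM–8:41 PM = 10 h 21 min
Wed: 9:23 AM–4:34 PM = 7 h 11 min
Thu: 7:24 AM–6:30 PM = 11 h 6 min
Fri: 9:09 AM–6:36 PM = 9 h 27 min
Sat: 8:44 AM–5:36 PM = 8 h 52 min
Total worked: 46 h 57 min = 2817 min.
Regular 44 h 0 min = 2640 min at €48.50/h; overtime 2 h 57 min = 177 min at €72.75/h.
Pay = (2640 × €48.50 + 177 × €72.75) ÷ 60 = €2348.61.

€2348.61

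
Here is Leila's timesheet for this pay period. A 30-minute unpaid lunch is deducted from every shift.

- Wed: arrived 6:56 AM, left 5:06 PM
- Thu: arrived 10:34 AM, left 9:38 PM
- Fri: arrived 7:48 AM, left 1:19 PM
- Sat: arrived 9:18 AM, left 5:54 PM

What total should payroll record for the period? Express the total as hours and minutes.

33 h 21 min

Wed: 6:56 AM–5:06 PM = 10 h 10 min; less 30 min break → 9 h 40 min
Thu: 10:34 AM–9:38 PM = 11 h 4 min; less 30 min break → 10 h 34 min
Fri: 7:48 AM–1:19 PM = 5 h 31 min; less 30 min break → 5 h 1 min
Sat: 9:18 AM–5:54 PM = 8 h 36 min; less 30 min break → 8 h 6 min
Total: 9 h 40 min + 10 h 34 min + 5 h 1 min + 8 h 6 min = 33 h 21 min.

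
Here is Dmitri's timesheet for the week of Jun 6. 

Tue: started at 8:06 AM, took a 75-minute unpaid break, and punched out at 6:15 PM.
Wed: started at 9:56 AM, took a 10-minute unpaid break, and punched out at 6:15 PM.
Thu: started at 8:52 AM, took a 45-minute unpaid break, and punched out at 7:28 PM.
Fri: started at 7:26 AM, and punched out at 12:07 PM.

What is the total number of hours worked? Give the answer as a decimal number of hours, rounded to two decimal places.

31.58 hours

Tue: 8:06 AM–6:15 PM = 10 h 9 min; less 75 min break → 8 h 54 min
Wed: 9:56 AM–6:15 PM = 8 h 19 min; less 10 min break → 8 h 9 min
Thu: 8:52 AM–7:28 PM = 10 h 36 min; less 45 min break → 9 h 51 min
Fri: 7:26 AM–12:07 PM = 4 h 41 min
Total: 8 h 54 min + 8 h 9 min + 9 h 51 min + 4 h 41 min = 31 h 35 min.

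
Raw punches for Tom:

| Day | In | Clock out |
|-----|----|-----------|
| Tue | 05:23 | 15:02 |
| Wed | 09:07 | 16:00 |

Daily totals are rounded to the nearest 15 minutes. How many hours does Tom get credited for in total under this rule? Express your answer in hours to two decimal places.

Tue: 05:23–15:02 = 9 h 39 min → rounds to 9 h 45 min
Wed: 09:07–16:00 = 6 h 53 min → rounds to 7 h 0 min
Total credited: 16 h 45 min.

16.75 hours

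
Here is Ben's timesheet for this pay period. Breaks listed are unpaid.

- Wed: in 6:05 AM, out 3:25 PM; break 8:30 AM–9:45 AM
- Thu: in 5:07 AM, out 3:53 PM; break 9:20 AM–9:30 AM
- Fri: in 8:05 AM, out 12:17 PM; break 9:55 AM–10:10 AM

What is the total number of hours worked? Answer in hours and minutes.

22 h 38 min

Wed: 6:05 AM–3:25 PM = 9 h 20 min; less 75 min break → 8 h 5 min
Thu: 5:07 AM–3:53 PM = 10 h 46 min; less 10 min break → 10 h 36 min
Fri: 8:05 AM–12:17 PM = 4 h 12 min; less 15 min break → 3 h 57 min
Total: 8 h 5 min + 10 h 36 min + 3 h 57 min = 22 h 38 min.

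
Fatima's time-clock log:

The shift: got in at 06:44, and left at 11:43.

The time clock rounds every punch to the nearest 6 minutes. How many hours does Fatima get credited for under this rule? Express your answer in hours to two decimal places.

5.00 hours

The shift: in 06:44→06:42, out 11:43→11:42; 5 h 0 min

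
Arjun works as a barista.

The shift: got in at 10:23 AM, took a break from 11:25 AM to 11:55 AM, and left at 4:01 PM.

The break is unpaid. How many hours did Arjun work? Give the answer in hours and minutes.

The shift: 10:23 AM–4:01 PM = 5 h 38 min; less 30 min break → 5 h 8 min

5 h 8 min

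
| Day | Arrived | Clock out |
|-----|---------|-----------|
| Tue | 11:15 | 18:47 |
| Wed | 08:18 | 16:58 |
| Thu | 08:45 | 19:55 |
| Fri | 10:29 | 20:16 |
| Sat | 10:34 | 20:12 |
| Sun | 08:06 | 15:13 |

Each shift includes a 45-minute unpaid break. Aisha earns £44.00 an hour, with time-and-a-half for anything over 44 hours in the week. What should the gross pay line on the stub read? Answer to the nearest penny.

£2292.40

Tue: 11:15–18:47 = 7 h 32 min; less 45 min break → 6 h 47 min
Wed: 08:18–16:58 = 8 h 40 min; less 45 min break → 7 h 55 min
Thu: 08:45–19:55 = 11 h 10 min; less 45 min break → 10 h 25 min
Fri: 10:29–20:16 = 9 h 47 min; less 45 min break → 9 h 2 min
Sat: 10:34–20:12 = 9 h 38 min; less 45 min break → 8 h 53 min
Sun: 08:06–15:13 = 7 h 7 min; less 45 min break → 6 h 22 min
Total worked: 49 h 24 min = 2964 min.
Regular 44 h 0 min = 2640 min at £44.00/h; overtime 5 h 24 min = 324 min at £66.00/h.
Pay = (2640 × £44.00 + 324 × £66.00) ÷ 60 = £2292.40.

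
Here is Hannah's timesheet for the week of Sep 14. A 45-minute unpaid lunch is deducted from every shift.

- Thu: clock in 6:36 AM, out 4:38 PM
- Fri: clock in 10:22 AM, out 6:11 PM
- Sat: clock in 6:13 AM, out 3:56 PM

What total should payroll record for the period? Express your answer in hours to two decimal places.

25.32 hours

Thu: 6:36 AM–4:38 PM = 10 h 2 min; less 45 min break → 9 h 17 min
Fri: 10:22 AM–6:11 PM = 7 h 49 min; less 45 min break → 7 h 4 min
Sat: 6:13 AM–3:56 PM = 9 h 43 min; less 45 min break → 8 h 58 min
Total: 9 h 17 min + 7 h 4 min + 8 h 58 min = 25 h 19 min.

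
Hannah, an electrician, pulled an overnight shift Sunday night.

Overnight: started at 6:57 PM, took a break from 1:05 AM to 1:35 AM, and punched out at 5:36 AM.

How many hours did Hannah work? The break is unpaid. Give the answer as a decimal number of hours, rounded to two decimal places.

10.15 hours

Overnight: 6:57 PM → midnight = 5 h 3 min; midnight → 5:36 AM = 5 h 36 min; span 10 h 39 min; less 30 min break → 10 h 9 min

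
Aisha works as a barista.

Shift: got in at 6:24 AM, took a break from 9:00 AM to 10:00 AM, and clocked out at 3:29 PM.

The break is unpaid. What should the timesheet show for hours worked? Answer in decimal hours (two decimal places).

8.08 hours

Shift: 6:24 AM–3:29 PM = 9 h 5 min; less 60 min break → 8 h 5 min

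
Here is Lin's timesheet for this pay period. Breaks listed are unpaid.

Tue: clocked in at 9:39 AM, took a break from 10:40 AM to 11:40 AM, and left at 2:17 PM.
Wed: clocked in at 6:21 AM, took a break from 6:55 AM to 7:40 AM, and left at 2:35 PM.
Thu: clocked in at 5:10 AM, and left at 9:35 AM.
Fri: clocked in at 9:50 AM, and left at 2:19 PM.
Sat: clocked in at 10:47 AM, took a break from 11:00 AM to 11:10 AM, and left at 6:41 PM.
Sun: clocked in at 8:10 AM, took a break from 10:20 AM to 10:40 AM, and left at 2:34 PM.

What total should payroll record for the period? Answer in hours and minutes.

33 h 49 min

Tue: 9:39 AM–2:17 PM = 4 h 38 min; less 60 min break → 3 h 38 min
Wed: 6:21 AM–2:35 PM = 8 h 14 min; less 45 min break → 7 h 29 min
Thu: 5:10 AM–9:35 AM = 4 h 25 min
Fri: 9:50 AM–2:19 PM = 4 h 29 min
Sat: 10:47 AM–6:41 PM = 7 h 54 min; less 10 min break → 7 h 44 min
Sun: 8:10 AM–2:34 PM = 6 h 24 min; less 20 min break → 6 h 4 min
Total: 3 h 38 min + 7 h 29 min + 4 h 25 min + 4 h 29 min + 7 h 44 min + 6 h 4 min = 33 h 49 min.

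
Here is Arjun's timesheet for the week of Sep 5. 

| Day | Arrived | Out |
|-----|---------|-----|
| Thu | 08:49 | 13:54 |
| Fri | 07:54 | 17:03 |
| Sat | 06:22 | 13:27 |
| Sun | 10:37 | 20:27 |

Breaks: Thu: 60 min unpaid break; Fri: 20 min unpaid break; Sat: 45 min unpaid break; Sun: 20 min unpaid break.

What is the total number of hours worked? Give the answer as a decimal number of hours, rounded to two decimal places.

Thu: 08:49–13:54 = 5 h 5 min; less 60 min break → 4 h 5 min
Fri: 07:54–17:03 = 9 h 9 min; less 20 min break → 8 h 49 min
Sat: 06:22–13:27 = 7 h 5 min; less 45 min break → 6 h 20 min
Sun: 10:37–20:27 = 9 h 50 min; less 20 min break → 9 h 30 min
Total: 4 h 5 min + 8 h 49 min + 6 h 20 min + 9 h 30 min = 28 h 44 min.

28.73 hours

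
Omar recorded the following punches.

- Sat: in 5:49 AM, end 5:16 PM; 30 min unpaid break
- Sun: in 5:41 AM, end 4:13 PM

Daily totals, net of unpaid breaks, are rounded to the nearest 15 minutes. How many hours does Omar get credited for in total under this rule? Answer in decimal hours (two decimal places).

Sat: 5:49 AM–5:16 PM = 11 h 27 min − 30 min = 10 h 57 min → rounds to 11 h 0 min
Sun: 5:41 AM–4:13 PM = 10 h 32 min → rounds to 10 h 30 min
Total credited: 21 h 30 min.

21.50 hours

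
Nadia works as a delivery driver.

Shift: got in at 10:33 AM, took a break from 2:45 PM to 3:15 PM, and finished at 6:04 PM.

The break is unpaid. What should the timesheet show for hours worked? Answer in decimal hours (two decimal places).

Shift: 10:33 AM–6:04 PM = 7 h 31 min; less 30 min break → 7 h 1 min

7.02 hours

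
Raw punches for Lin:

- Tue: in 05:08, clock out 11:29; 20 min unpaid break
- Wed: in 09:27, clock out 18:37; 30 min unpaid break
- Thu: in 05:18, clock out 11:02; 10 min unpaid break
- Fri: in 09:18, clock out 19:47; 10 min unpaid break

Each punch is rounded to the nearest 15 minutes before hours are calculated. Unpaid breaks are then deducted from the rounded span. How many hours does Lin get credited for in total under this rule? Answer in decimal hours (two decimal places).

30.33 hours

Tue: in 05:08→05:15, out 11:29→11:30; 6 h 15 min − 20 min = 5 h 55 min
Wed: in 09:27→09:30, out 18:37→18:30; 9 h 0 min − 30 min = 8 h 30 min
Thu: in 05:18→05:15, out 11:02→11:00; 5 h 45 min − 10 min = 5 h 35 min
Fri: in 09:18→09:15, out 19:47→19:45; 10 h 30 min − 10 min = 10 h 20 min
Total credited: 30 h 20 min.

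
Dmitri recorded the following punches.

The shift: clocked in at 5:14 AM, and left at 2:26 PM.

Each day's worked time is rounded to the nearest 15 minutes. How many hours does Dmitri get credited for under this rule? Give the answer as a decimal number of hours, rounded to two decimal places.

9.25 hours

The shift: 5:14 AM–2:26 PM = 9 h 12 min → rounds to 9 h 15 min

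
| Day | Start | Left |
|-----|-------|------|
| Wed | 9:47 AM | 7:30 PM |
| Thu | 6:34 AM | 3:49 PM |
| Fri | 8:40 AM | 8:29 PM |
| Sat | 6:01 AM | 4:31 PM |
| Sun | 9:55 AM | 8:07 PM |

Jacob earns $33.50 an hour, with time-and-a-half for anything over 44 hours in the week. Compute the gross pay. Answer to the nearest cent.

$1850.04

Wed: 9:47 AM–7:30 PM = 9 h 43 min
Thu: 6:34 AM–3:49 PM = 9 h 15 min
Fri: 8:40 AM–8:29 PM = 11 h 49 min
Sat: 6:01 AM–4:31 PM = 10 h 30 min
Sun: 9:55 AM–8:07 PM = 10 h 12 min
Total worked: 51 h 29 min = 3089 min.
Regular 44 h 0 min = 2640 min at $33.50/h; overtime 7 h 29 min = 449 min at $50.25/h.
Pay = (2640 × $33.50 + 449 × $50.25) ÷ 60 = $1850.04.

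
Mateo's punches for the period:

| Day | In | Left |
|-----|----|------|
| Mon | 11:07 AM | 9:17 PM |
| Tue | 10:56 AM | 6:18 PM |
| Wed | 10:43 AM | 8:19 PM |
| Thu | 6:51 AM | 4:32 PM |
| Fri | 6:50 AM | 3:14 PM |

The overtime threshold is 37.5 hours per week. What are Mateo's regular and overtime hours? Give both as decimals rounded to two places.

Regular 37.50 hours, overtime 7.72 hours

Mon: 11:07 AM–9:17 PM = 10 h 10 min
Tue: 10:56 AM–6:18 PM = 7 h 22 min
Wed: 10:43 AM–8:19 PM = 9 h 36 min
Thu: 6:51 AM–4:32 PM = 9 h 41 min
Fri: 6:50 AM–3:14 PM = 8 h 24 min
Total worked: 45 h 13 min = 45.22 h.
Threshold 37.5 h → overtime 7 h 43 min, regular 37 h 30 min.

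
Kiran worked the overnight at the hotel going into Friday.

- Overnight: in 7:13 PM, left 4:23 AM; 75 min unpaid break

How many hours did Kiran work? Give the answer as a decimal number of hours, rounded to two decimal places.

7.92 hours

Overnight: 7:13 PM → midnight = 4 h 47 min; midnight → 4:23 AM = 4 h 23 min; span 9 h 10 min; less 75 min break → 7 h 55 min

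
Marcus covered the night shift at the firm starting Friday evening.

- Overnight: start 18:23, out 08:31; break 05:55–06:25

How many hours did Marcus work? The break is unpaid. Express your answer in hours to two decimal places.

13.63 hours

Overnight: 18:23 → midnight = 5 h 37 min; midnight → 08:31 = 8 h 31 min; span 14 h 8 min; less 30 min break → 13 h 38 min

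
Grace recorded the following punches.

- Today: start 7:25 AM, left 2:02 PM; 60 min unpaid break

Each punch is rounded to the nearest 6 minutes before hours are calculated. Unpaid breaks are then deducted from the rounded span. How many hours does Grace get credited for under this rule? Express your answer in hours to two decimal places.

Today: in 7:25 AM→7:24 AM, out 2:02 PM→2:00 PM; 6 h 36 min − 60 min = 5 h 36 min

5.60 hours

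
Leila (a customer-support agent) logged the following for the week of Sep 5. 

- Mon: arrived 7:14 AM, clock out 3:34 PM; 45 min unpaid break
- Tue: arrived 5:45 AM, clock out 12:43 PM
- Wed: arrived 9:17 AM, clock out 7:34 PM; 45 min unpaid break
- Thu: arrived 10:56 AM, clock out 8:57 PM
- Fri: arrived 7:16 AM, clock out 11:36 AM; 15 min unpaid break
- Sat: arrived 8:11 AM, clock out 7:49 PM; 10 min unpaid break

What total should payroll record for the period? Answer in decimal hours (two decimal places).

49.65 hours

Mon: 7:14 AM–3:34 PM = 8 h 20 min; less 45 min break → 7 h 35 min
Tue: 5:45 AM–12:43 PM = 6 h 58 min
Wed: 9:17 AM–7:34 PM = 10 h 17 min; less 45 min break → 9 h 32 min
Thu: 10:56 AM–8:57 PM = 10 h 1 min
Fri: 7:16 AM–11:36 AM = 4 h 20 min; less 15 min break → 4 h 5 min
Sat: 8:11 AM–7:49 PM = 11 h 38 min; less 10 min break → 11 h 28 min
Total: 7 h 35 min + 6 h 58 min + 9 h 32 min + 10 h 1 min + 4 h 5 min + 11 h 28 min = 49 h 39 min.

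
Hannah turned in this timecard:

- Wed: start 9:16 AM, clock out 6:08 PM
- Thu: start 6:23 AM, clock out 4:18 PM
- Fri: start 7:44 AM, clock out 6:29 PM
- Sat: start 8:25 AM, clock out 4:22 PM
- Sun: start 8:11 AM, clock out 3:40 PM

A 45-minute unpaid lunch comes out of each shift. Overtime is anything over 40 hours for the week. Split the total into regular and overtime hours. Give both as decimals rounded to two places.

Regular 40.00 hours, overtime 1.22 hours

Wed: 9:16 AM–6:08 PM = 8 h 52 min; less 45 min break → 8 h 7 min
Thu: 6:23 AM–4:18 PM = 9 h 55 min; less 45 min break → 9 h 10 min
Fri: 7:44 AM–6:29 PM = 10 h 45 min; less 45 min break → 10 h 0 min
Sat: 8:25 AM–4:22 PM = 7 h 57 min; less 45 min break → 7 h 12 min
Sun: 8:11 AM–3:40 PM = 7 h 29 min; less 45 min break → 6 h 44 min
Total worked: 41 h 13 min = 41.22 h.
Threshold 40 h → overtime 1 h 13 min, regular 40 h 0 min.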